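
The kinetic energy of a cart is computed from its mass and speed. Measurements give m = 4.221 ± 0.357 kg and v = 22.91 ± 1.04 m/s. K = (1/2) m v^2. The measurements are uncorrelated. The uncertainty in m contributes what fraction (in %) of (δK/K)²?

46.5%

(δK/K)² = (1·δm/m)² + (2·δv/v)²
  m term: (1×0.0846)² = 0.00715
  v term: (2×0.0454)² = 0.00824
Total = 0.0154. Share from m = 0.00715/0.0154 = 0.465.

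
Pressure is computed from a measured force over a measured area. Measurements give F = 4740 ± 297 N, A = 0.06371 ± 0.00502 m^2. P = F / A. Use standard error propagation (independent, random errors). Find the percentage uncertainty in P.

10.1%

Products/powers → add relative errors in quadrature, weighted by exponent:
  (1·δF/F)² = (1×0.0627)² = 0.00393;  (-1·δA/A)² = (-1×0.0788)² = 0.00621
δP/P = √(0.0101) = 0.101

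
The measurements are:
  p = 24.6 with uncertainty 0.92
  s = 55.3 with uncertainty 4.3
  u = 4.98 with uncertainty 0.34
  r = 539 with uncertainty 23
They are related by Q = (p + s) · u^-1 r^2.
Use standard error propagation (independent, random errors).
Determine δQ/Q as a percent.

Let w = p + s = 79.9. δw = √(δp² + δs²) = √(0.846 + 18.5) = 4.40, so δw/w = 0.0550.
Q is then a monomial in w, u, r:
δQ/Q = √((δw/w)² + (-1·δu/u)² + (2·δr/r)²) = √(0.00303 + 0.00466 + 0.00728) = 0.122

12.2%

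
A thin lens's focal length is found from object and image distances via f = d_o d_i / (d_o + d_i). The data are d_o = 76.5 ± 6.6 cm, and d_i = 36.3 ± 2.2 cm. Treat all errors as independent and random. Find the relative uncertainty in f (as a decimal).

0.0496

∂f/∂d_o = (d_i/(d_o+d_i))² = 0.104;  ∂f/∂d_i = (d_o/(d_o+d_i))² = 0.460
δf = √((∂f/∂d_o · δd_o)² + (∂f/∂d_i · δd_i)²) = √(0.467 + 1.02) = 1.22 cm
f = 24.6 cm, so δf/f = 1.22/24.6 = 0.0496.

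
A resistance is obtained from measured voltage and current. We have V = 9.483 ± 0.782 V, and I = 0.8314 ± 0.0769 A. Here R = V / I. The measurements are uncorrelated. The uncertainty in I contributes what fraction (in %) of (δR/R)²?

55.7%

(δR/R)² = (1·δV/V)² + (-1·δI/I)²
  V term: (1×0.0825)² = 0.00680
  I term: (-1×0.0925)² = 0.00856
Total = 0.0154. Share from I = 0.00856/0.0154 = 0.557.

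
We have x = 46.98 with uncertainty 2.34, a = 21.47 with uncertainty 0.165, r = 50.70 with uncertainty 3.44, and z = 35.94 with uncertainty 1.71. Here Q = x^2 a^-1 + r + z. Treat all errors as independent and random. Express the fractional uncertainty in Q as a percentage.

Let p = x^2·a^-1 = 102.8. δp/p = √((2·δx/x)² + (-1·δa/a)²) = √(0.00992 + 5.91e-05) = 0.0999, so δp = 10.3.
Q = p + r + z: δQ = √(δp² + δr² + δz²) = √(105 + 11.8 + 2.92) = 11.0
Q = 189.4, so δQ/Q = 11.0/189.4 = 0.0579.

5.79%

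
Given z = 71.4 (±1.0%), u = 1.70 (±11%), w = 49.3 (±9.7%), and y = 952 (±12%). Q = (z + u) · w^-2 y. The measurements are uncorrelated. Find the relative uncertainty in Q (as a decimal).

Let h = z + u = 73.1. δh = √(δz² + δu²) = √(0.510 + 0.0350) = 0.738, so δh/h = 0.0101.
Q is then a monomial in h, w, y:
δQ/Q = √((δh/h)² + (-2·δw/w)² + (1·δy/y)²) = √(0.000102 + 0.0376 + 0.0144) = 0.228

0.228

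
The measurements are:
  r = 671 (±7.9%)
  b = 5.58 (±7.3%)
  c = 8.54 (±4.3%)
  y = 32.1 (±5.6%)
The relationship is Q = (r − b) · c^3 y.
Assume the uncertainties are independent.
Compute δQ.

2.15e+06

Let u = r − b = 665. δu = √(δr² + δb²) = √(2810 + 0.166) = 53.0, so δu/u = 0.0797.
Q is then a monomial in u, c, y:
δQ/Q = √((δu/u)² + (3·δc/c)² + (1·δy/y)²) = √(0.00635 + 0.0166 + 0.00314) = 0.162
Q = 1.33e+07, so δQ = 0.162 × 1.33e+07 = 2.15e+06.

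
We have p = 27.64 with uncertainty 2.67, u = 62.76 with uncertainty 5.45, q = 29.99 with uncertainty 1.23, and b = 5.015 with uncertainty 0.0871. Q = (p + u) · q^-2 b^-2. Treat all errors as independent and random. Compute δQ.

0.000446

Let w = p + u = 90.40. δw = √(δp² + δu²) = √(7.13 + 29.7) = 6.07, so δw/w = 0.0671.
Q is then a monomial in w, q, b:
δQ/Q = √((δw/w)² + (-2·δq/q)² + (-2·δb/b)²) = √(0.00451 + 0.00673 + 0.00121) = 0.112
Q = 0.003996, so δQ = 0.112 × 0.003996 = 0.000446.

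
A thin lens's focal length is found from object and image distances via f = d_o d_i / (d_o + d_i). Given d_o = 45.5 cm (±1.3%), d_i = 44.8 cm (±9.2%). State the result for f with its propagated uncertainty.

∂f/∂d_o = (d_i/(d_o+d_i))² = 0.246;  ∂f/∂d_i = (d_o/(d_o+d_i))² = 0.254
δf = √((∂f/∂d_o · δd_o)² + (∂f/∂d_i · δd_i)²) = √(0.0212 + 1.10) = 1.06 cm
f = 22.6 cm.

22.6 ± 1.06 cm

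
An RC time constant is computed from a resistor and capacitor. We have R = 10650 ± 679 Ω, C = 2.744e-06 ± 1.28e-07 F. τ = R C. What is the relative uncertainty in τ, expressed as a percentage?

7.90%

Since τ is a product/quotient, work with relative uncertainties:
  (1·δR/R)² = (1×0.0638)² = 0.00406;  (1·δC/C)² = (1×0.0466)² = 0.00218
δτ/τ = √(0.00624) = 0.0790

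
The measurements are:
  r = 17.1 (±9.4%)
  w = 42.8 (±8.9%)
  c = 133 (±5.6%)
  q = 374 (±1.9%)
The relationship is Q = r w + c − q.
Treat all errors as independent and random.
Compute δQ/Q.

0.194

Let p = r·w = 732. δp/p = √((1·δr/r)² + (1·δw/w)²) = √(0.00884 + 0.00792) = 0.129, so δp = 94.7.
Q = p + c − q: δQ = √(δp² + δc² + δq²) = √(8980 + 55.5 + 50.5) = 95.3
Q = 491, so δQ/Q = 95.3/491 = 0.194.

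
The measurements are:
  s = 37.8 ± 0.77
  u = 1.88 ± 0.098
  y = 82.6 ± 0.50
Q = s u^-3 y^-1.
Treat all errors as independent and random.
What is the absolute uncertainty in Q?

Since Q is a product/quotient, work with relative uncertainties:
  (1·δs/s)² = (1×0.0204)² = 0.000415;  (-3·δu/u)² = (-3×0.0521)² = 0.0245;  (-1·δy/y)² = (-1×0.00605)² = 3.66e-05
δQ/Q = √(0.0249) = 0.158
Q = 0.0689, so δQ = 0.158 × 0.0689 = 0.0109.

0.0109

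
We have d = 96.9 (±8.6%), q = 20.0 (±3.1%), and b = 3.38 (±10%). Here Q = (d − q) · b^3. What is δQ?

Let u = d − q = 76.9. δu = √(δd² + δq²) = √(69.4 + 0.384) = 8.36, so δu/u = 0.109.
Q is then a monomial in u, b:
δQ/Q = √((δu/u)² + (3·δb/b)²) = √(0.0118 + 0.0900) = 0.319
Q = 2970, so δQ = 0.319 × 2970 = 947.

947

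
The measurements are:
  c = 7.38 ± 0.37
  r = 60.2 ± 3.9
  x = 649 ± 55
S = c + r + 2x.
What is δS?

110

S is a linear combination, so absolute uncertainties add in quadrature:
  (δc)² = 0.137;  (δr)² = 15.2;  (2·δx)² = 12100
δS = √(12100) = 110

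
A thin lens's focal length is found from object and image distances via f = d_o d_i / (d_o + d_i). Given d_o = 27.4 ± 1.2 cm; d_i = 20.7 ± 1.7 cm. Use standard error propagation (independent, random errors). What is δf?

∂f/∂d_o = (d_i/(d_o+d_i))² = 0.185;  ∂f/∂d_i = (d_o/(d_o+d_i))² = 0.324
δf = √((∂f/∂d_o · δd_o)² + (∂f/∂d_i · δd_i)²) = √(0.0494 + 0.304) = 0.595 cm

0.595 cm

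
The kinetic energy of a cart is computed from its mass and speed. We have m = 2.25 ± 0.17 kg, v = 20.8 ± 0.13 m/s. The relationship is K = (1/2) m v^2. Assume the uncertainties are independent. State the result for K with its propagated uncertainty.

Since K is a product/quotient, work with relative uncertainties:
  (1·δm/m)² = (1×0.0756)² = 0.00571;  (2·δv/v)² = (2×0.00625)² = 0.000156
δK/K = √(0.00586) = 0.0766
K = 487 J, so δK = 0.0766 × 487 = 37.3 J.

487 ± 37.3 J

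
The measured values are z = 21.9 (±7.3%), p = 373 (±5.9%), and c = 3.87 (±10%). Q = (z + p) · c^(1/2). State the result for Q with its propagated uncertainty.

777 ± 58.2

Let u = z + p = 395. δu = √(δz² + δp²) = √(2.56 + 484) = 22.1, so δu/u = 0.0559.
Q is then a monomial in u, c:
δQ/Q = √((δu/u)² + (½·δc/c)²) = √(0.00312 + 0.00250) = 0.0750
Q = 777, so δQ = 0.0750 × 777 = 58.2.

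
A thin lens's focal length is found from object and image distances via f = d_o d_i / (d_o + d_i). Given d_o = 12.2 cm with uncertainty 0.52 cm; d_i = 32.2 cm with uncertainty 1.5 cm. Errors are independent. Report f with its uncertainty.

8.85 ± 0.296 cm

∂f/∂d_o = (d_i/(d_o+d_i))² = 0.526;  ∂f/∂d_i = (d_o/(d_o+d_i))² = 0.0755
δf = √((∂f/∂d_o · δd_o)² + (∂f/∂d_i · δd_i)²) = √(0.0748 + 0.0128) = 0.296 cm
f = 8.85 cm.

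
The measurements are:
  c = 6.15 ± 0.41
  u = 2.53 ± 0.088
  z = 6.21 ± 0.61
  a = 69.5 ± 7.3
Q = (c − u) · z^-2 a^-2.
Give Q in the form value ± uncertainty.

Let w = c − u = 3.62. δw = √(δc² + δu²) = √(0.168 + 0.00774) = 0.419, so δw/w = 0.116.
Q is then a monomial in w, z, a:
δQ/Q = √((δw/w)² + (-2·δz/z)² + (-2·δa/a)²) = √(0.0134 + 0.0386 + 0.0441) = 0.310
Q = 1.94e-05, so δQ = 0.310 × 1.94e-05 = 6.03e-06.

(1.94 ± 0.603) × 10^-5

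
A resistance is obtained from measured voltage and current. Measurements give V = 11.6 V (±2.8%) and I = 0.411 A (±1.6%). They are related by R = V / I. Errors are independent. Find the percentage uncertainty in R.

3.22%

Since R is a product/quotient, work with relative uncertainties:
  (1·δV/V)² = (1×0.0280)² = 0.000784;  (-1·δI/I)² = (-1×0.0160)² = 0.000256
δR/R = √(0.00104) = 0.0322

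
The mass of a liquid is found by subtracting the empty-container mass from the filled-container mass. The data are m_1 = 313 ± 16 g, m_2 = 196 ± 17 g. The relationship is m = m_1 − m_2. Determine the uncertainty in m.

23.3 g

For a sum/difference, combine absolute errors in quadrature:
  (δm_1)² = 256;  (δm_2)² = 289
δm = √(545) = 23.3 g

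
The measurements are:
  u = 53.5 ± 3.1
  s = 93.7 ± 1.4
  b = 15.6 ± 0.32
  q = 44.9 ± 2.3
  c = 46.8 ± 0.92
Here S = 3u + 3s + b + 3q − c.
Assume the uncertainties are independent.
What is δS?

Each term contributes (cᵢ δxᵢ)² to (δS)²:
  (3·δu)² = 86.5;  (3·δs)² = 17.6;  (δb)² = 0.102;  (3·δq)² = 47.6;  (δc)² = 0.846
δS = √(153) = 12.4

12.4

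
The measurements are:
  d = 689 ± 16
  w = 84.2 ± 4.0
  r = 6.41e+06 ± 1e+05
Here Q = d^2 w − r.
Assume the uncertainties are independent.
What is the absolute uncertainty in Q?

2.66e+06

Let p = d^2·w = 4e+07. δp/p = √((2·δd/d)² + (1·δw/w)²) = √(0.00216 + 0.00226) = 0.0664, so δp = 2.66e+06.
Q = p − r: δQ = √(δp² + δr²) = √(7.05e+12 + 1e+10) = 2.66e+06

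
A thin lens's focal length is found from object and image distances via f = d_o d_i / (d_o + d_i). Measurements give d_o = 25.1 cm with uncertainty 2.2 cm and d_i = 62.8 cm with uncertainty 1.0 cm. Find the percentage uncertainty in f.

∂f/∂d_o = (d_i/(d_o+d_i))² = 0.510;  ∂f/∂d_i = (d_o/(d_o+d_i))² = 0.0815
δf = √((∂f/∂d_o · δd_o)² + (∂f/∂d_i · δd_i)²) = √(1.26 + 0.00665) = 1.13 cm
f = 17.9 cm, so δf/f = 1.13/17.9 = 0.0628.

6.28%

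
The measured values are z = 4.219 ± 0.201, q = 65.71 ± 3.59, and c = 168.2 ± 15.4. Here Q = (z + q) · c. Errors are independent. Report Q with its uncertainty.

11760 ± 1240

Let u = z + q = 69.93. δu = √(δz² + δq²) = √(0.0404 + 12.9) = 3.60, so δu/u = 0.0514.
Q is then a monomial in u, c:
δQ/Q = √((δu/u)² + (1·δc/c)²) = √(0.00264 + 0.00838) = 0.105
Q = 11760, so δQ = 0.105 × 11760 = 1240.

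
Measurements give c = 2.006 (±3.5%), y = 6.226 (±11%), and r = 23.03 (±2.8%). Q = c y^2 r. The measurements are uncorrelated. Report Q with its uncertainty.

Q is a product of powers, so relative uncertainties combine in quadrature:
  (1·δc/c)² = (1×0.0350)² = 0.00123;  (2·δy/y)² = (2×0.110)² = 0.0484;  (1·δr/r)² = (1×0.0280)² = 0.000784
δQ/Q = √(0.0504) = 0.225
Q = 1791, so δQ = 0.225 × 1791 = 402.

1791 ± 402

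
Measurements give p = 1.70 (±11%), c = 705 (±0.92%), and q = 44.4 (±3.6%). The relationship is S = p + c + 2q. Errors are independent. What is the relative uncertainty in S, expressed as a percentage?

Each term contributes (cᵢ δxᵢ)² to (δS)²:
  (δp)² = 0.0350;  (δc)² = 42.1;  (2·δq)² = 10.2
δS = √(52.3) = 7.23
S = 796, so δS/S = 7.23/796 = 0.00909.

0.909%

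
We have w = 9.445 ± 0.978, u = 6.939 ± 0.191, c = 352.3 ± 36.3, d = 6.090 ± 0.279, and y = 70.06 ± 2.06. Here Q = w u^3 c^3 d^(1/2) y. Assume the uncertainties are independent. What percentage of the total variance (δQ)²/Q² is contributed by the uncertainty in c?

83.5%

(δQ/Q)² = (1·δw/w)² + (3·δu/u)² + (3·δc/c)² + (½·δd/d)² + (1·δy/y)²
  w term: (1×0.104)² = 0.0107
  u term: (3×0.0275)² = 0.00682
  c term: (3×0.103)² = 0.0955
  d term: (0.5×0.0458)² = 0.000525
  y term: (1×0.0294)² = 0.000865
Total = 0.114. Share from c = 0.0955/0.114 = 0.835.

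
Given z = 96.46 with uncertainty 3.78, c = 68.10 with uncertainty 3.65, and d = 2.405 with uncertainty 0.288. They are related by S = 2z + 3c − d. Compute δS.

Absolute uncertainties add in quadrature for a linear combination:
  (2·δz)² = 57.2;  (3·δc)² = 120;  (δd)² = 0.0829
δS = √(177) = 13.3

13.3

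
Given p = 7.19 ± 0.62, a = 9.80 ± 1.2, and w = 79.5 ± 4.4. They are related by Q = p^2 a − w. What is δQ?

Let h = p^2·a = 507. δh/h = √((2·δp/p)² + (1·δa/a)²) = √(0.0297 + 0.0150) = 0.212, so δh = 107.
Q = h − w: δQ = √(δh² + δw²) = √(11500 + 19.4) = 107

107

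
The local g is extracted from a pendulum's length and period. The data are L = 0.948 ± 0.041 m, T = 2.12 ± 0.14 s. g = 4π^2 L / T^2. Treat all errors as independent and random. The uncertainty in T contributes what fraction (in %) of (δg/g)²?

90.3%

(δg/g)² = (1·δL/L)² + (-2·δT/T)²
  L term: (1×0.0432)² = 0.00187
  T term: (-2×0.0660)² = 0.0174
Total = 0.0193. Share from T = 0.0174/0.0193 = 0.903.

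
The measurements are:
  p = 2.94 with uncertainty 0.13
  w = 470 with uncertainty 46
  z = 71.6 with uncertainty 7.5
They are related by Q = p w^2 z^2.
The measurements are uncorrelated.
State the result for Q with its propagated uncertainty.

Q is a product of powers, so relative uncertainties combine in quadrature:
  (1·δp/p)² = (1×0.0442)² = 0.00196;  (2·δw/w)² = (2×0.0979)² = 0.0383;  (2·δz/z)² = (2×0.105)² = 0.0439
δQ/Q = √(0.0842) = 0.290
Q = 3.33e+09, so δQ = 0.290 × 3.33e+09 = 9.66e+08.

(3.33 ± 0.966) × 10^9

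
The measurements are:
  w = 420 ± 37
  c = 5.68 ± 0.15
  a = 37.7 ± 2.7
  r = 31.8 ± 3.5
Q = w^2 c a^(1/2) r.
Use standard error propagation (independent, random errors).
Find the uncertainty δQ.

Each factor contributes (exponent × relative error)² to (δQ/Q)²:
  (2·δw/w)² = (2×0.0881)² = 0.0310;  (1·δc/c)² = (1×0.0264)² = 0.000697;  (½·δa/a)² = (0.5×0.0716)² = 0.00128;  (1·δr/r)² = (1×0.110)² = 0.0121
δQ/Q = √(0.0451) = 0.212
Q = 1.96e+08, so δQ = 0.212 × 1.96e+08 = 4.16e+07.

4.16e+07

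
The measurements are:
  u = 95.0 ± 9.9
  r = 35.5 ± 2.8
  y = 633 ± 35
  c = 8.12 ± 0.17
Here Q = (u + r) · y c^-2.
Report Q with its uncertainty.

1250 ± 132

Let w = u + r = 130. δw = √(δu² + δr²) = √(98.0 + 7.84) = 10.3, so δw/w = 0.0788.
Q is then a monomial in w, y, c:
δQ/Q = √((δw/w)² + (1·δy/y)² + (-2·δc/c)²) = √(0.00622 + 0.00306 + 0.00175) = 0.105
Q = 1250, so δQ = 0.105 × 1250 = 132.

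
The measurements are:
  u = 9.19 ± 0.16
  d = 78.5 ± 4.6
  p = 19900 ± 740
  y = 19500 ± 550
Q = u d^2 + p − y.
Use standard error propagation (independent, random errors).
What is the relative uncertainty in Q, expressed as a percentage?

Let w = u·d^2 = 56600. δw/w = √((1·δu/u)² + (2·δd/d)²) = √(0.000303 + 0.0137) = 0.118, so δw = 6710.
Q = w + p − y: δQ = √(δw² + δp² + δy²) = √(4.5e+07 + 5.48e+05 + 3.02e+05) = 6770
Q = 57000, so δQ/Q = 6770/57000 = 0.119.

11.9%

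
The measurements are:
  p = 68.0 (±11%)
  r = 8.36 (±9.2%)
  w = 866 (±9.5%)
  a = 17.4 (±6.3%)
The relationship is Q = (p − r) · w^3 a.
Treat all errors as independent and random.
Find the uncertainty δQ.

Let u = p − r = 59.6. δu = √(δp² + δr²) = √(56.0 + 0.592) = 7.52, so δu/u = 0.126.
Q is then a monomial in u, w, a:
δQ/Q = √((δu/u)² + (3·δw/w)² + (1·δa/a)²) = √(0.0159 + 0.0812 + 0.00397) = 0.318
Q = 6.74e+11, so δQ = 0.318 × 6.74e+11 = 2.14e+11.

2.14e+11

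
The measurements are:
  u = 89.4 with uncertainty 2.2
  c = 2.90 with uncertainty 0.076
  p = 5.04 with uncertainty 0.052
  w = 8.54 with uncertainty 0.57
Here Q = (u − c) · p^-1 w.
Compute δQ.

10.6

Let h = u − c = 86.5. δh = √(δu² + δc²) = √(4.84 + 0.00578) = 2.20, so δh/h = 0.0254.
Q is then a monomial in h, p, w:
δQ/Q = √((δh/h)² + (-1·δp/p)² + (1·δw/w)²) = √(0.000648 + 0.000106 + 0.00445) = 0.0722
Q = 147, so δQ = 0.0722 × 147 = 10.6.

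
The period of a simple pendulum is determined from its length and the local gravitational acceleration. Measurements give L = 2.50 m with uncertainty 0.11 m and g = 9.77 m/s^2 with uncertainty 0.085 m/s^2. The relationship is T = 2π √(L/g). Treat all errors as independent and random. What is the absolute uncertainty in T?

Each factor contributes (exponent × relative error)² to (δT/T)²:
  (½·δL/L)² = (0.5×0.0440)² = 0.000484;  (−½·δg/g)² = (-0.5×0.00870)² = 1.89e-05
δT/T = √(0.000503) = 0.0224
T = 3.18 s, so δT = 0.0224 × 3.18 = 0.0713 s.

0.0713 s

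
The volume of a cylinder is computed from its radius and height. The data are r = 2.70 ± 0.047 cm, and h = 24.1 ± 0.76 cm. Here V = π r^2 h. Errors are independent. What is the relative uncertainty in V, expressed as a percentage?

4.70%

Products/powers → add relative errors in quadrature, weighted by exponent:
  (2·δr/r)² = (2×0.0174)² = 0.00121;  (1·δh/h)² = (1×0.0315)² = 0.000994
δV/V = √(0.00221) = 0.0470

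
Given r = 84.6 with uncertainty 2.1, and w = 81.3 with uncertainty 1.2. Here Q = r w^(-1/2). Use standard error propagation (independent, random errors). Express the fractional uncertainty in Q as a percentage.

Each factor contributes (exponent × relative error)² to (δQ/Q)²:
  (1·δr/r)² = (1×0.0248)² = 0.000616;  (−½·δw/w)² = (-0.5×0.0148)² = 5.45e-05
δQ/Q = √(0.000671) = 0.0259

2.59%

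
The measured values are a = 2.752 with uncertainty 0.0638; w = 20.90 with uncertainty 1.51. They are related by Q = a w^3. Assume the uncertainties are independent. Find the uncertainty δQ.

5480

For a monomial Q ∝ a, w^3, fractional errors add in quadrature:
  (1·δa/a)² = (1×0.0232)² = 0.000537;  (3·δw/w)² = (3×0.0722)² = 0.0470
δQ/Q = √(0.0475) = 0.218
Q = 25120, so δQ = 0.218 × 25120 = 5480.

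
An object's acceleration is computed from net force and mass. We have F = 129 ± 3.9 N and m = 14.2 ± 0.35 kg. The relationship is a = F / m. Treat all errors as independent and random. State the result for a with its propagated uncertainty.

For a monomial a ∝ F, m^-1, fractional errors add in quadrature:
  (1·δF/F)² = (1×0.0302)² = 0.000914;  (-1·δm/m)² = (-1×0.0246)² = 0.000608
δa/a = √(0.00152) = 0.0390
a = 9.08 m/s^2, so δa = 0.0390 × 9.08 = 0.354 m/s^2.

9.08 ± 0.354 m/s^2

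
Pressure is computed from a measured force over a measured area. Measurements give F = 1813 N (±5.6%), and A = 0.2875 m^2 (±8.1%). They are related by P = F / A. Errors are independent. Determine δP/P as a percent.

For a monomial P ∝ F, A^-1, fractional errors add in quadrature:
  (1·δF/F)² = (1×0.0560)² = 0.00314;  (-1·δA/A)² = (-1×0.0810)² = 0.00656
δP/P = √(0.00970) = 0.0985

9.85%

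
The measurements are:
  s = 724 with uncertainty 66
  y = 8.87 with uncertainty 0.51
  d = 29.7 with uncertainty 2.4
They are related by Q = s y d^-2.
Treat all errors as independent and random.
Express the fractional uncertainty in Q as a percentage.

Q is a product of powers, so relative uncertainties combine in quadrature:
  (1·δs/s)² = (1×0.0912)² = 0.00831;  (1·δy/y)² = (1×0.0575)² = 0.00331;  (-2·δd/d)² = (-2×0.0808)² = 0.0261
δQ/Q = √(0.0377) = 0.194

19.4%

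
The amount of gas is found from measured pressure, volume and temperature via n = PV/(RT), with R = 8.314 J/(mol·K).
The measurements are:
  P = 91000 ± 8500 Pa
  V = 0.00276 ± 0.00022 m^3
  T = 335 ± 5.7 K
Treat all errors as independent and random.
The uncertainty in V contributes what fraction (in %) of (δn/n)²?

(δn/n)² = (1·δP/P)² + (1·δV/V)² + (-1·δT/T)²
  P term: (1×0.0934)² = 0.00872
  V term: (1×0.0797)² = 0.00635
  T term: (-1×0.0170)² = 0.000290
Total = 0.0154. Share from V = 0.00635/0.0154 = 0.413.

41.3%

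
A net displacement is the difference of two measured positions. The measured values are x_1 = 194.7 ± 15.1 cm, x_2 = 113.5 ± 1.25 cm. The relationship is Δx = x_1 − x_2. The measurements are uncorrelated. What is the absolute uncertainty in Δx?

Δx is a linear combination, so absolute uncertainties add in quadrature:
  (δx_1)² = 228;  (δx_2)² = 1.56
δΔx = √(230) = 15.2 cm

15.2 cm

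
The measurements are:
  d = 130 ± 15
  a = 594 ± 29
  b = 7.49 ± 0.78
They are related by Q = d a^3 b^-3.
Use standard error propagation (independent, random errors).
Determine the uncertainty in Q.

Since Q is a product/quotient, work with relative uncertainties:
  (1·δd/d)² = (1×0.115)² = 0.0133;  (3·δa/a)² = (3×0.0488)² = 0.0215;  (-3·δb/b)² = (-3×0.104)² = 0.0976
δQ/Q = √(0.132) = 0.364
Q = 6.48e+07, so δQ = 0.364 × 6.48e+07 = 2.36e+07.

2.36e+07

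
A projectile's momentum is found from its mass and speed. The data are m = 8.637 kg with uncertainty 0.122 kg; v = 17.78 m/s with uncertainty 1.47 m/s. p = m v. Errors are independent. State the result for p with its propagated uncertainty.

153.6 ± 12.9 kg·m/s

Since p is a product/quotient, work with relative uncertainties:
  (1·δm/m)² = (1×0.0141)² = 0.000200;  (1·δv/v)² = (1×0.0827)² = 0.00684
δp/p = √(0.00704) = 0.0839
p = 153.6 kg·m/s, so δp = 0.0839 × 153.6 = 12.9 kg·m/s.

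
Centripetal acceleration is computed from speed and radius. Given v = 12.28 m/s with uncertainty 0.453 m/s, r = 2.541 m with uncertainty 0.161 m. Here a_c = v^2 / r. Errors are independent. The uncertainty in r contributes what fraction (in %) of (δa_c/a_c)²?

(δa_c/a_c)² = (2·δv/v)² + (-1·δr/r)²
  v term: (2×0.0369)² = 0.00544
  r term: (-1×0.0634)² = 0.00401
Total = 0.00946. Share from r = 0.00401/0.00946 = 0.424.

42.4%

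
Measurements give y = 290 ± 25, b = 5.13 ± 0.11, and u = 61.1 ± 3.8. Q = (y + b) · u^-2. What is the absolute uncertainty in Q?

0.0119

Let w = y + b = 295. δw = √(δy² + δb²) = √(625 + 0.0121) = 25.0, so δw/w = 0.0847.
Q is then a monomial in w, u:
δQ/Q = √((δw/w)² + (-2·δu/u)²) = √(0.00718 + 0.0155) = 0.150
Q = 0.0791, so δQ = 0.150 × 0.0791 = 0.0119.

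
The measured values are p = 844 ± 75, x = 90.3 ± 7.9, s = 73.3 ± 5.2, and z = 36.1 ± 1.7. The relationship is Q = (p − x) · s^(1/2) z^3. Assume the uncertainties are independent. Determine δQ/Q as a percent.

Let u = p − x = 754. δu = √(δp² + δx²) = √(5620 + 62.4) = 75.4, so δu/u = 0.100.
Q is then a monomial in u, s, z:
δQ/Q = √((δu/u)² + (½·δs/s)² + (3·δz/z)²) = √(0.0100 + 0.00126 + 0.0200) = 0.177

17.7%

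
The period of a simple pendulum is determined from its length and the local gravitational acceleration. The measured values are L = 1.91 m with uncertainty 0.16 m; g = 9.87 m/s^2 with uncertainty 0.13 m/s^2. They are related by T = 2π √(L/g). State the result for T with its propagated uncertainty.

2.76 ± 0.117 s

Relative error in a monomial: (δT/T)² = Σ (nᵢ · δxᵢ/xᵢ)².
  (½·δL/L)² = (0.5×0.0838)² = 0.00175;  (−½·δg/g)² = (-0.5×0.0132)² = 4.34e-05
δT/T = √(0.00180) = 0.0424
T = 2.76 s, so δT = 0.0424 × 2.76 = 0.117 s.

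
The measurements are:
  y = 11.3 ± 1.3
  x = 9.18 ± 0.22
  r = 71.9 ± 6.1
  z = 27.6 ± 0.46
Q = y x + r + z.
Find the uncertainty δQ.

Let p = y·x = 104. δp/p = √((1·δy/y)² + (1·δx/x)²) = √(0.0132 + 0.000574) = 0.118, so δp = 12.2.
Q = p + r + z: δQ = √(δp² + δr² + δz²) = √(149 + 37.2 + 0.212) = 13.6

13.6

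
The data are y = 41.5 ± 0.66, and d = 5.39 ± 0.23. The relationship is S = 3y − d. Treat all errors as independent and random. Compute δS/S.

0.0167

For a sum/difference, combine absolute errors in quadrature:
  (3·δy)² = 3.92;  (δd)² = 0.0529
δS = √(3.97) = 1.99
S = 119, so δS/S = 1.99/119 = 0.0167.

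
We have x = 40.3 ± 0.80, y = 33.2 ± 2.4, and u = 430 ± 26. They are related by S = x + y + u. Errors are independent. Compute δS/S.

Sums and differences: (δS)² = Σ (cᵢ δxᵢ)².
  (δx)² = 0.640;  (δy)² = 5.76;  (δu)² = 676
δS = √(682) = 26.1
S = 504, so δS/S = 26.1/504 = 0.0519.

0.0519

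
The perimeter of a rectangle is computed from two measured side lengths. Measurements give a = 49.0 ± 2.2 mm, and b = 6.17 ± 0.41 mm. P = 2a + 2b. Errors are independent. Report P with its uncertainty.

Each term contributes (cᵢ δxᵢ)² to (δP)²:
  (2·δa)² = 19.4;  (2·δb)² = 0.672
δP = √(20.0) = 4.48 mm
P = 110 mm.

110 ± 4.48 mm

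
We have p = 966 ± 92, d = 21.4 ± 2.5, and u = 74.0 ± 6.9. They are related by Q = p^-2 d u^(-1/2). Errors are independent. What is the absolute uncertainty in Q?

Q is a product of powers, so relative uncertainties combine in quadrature:
  (-2·δp/p)² = (-2×0.0952)² = 0.0363;  (1·δd/d)² = (1×0.117)² = 0.0136;  (−½·δu/u)² = (-0.5×0.0932)² = 0.00217
δQ/Q = √(0.0521) = 0.228
Q = 2.67e-06, so δQ = 0.228 × 2.67e-06 = 6.09e-07.

6.09e-07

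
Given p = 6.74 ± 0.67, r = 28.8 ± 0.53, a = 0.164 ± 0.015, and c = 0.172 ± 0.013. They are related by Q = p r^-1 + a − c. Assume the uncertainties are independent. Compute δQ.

Let w = p·r^-1 = 0.234. δw/w = √((1·δp/p)² + (-1·δr/r)²) = √(0.00988 + 0.000339) = 0.101, so δw = 0.0237.
Q = w + a − c: δQ = √(δw² + δa² + δc²) = √(0.000560 + 0.000225 + 0.000169) = 0.0309

0.0309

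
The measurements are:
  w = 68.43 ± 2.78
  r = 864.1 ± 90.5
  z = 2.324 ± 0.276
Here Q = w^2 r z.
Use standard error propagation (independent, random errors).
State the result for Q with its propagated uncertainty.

(9.404 ± 1.67) × 10^6

For a monomial Q ∝ w^2, r, z, fractional errors add in quadrature:
  (2·δw/w)² = (2×0.0406)² = 0.00660;  (1·δr/r)² = (1×0.105)² = 0.0110;  (1·δz/z)² = (1×0.119)² = 0.0141
δQ/Q = √(0.0317) = 0.178
Q = 9.404e+06, so δQ = 0.178 × 9.404e+06 = 1.67e+06.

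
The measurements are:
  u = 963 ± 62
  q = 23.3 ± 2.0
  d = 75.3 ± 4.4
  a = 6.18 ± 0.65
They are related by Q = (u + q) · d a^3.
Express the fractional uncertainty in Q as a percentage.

32.7%

Let w = u + q = 986. δw = √(δu² + δq²) = √(3840 + 4.00) = 62.0, so δw/w = 0.0629.
Q is then a monomial in w, d, a:
δQ/Q = √((δw/w)² + (1·δd/d)² + (3·δa/a)²) = √(0.00396 + 0.00341 + 0.0996) = 0.327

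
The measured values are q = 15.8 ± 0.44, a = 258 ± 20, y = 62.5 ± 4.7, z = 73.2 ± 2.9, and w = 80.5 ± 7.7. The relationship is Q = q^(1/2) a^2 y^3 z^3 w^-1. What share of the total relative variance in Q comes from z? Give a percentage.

14.4%

(δQ/Q)² = (½·δq/q)² + (2·δa/a)² + (3·δy/y)² + (3·δz/z)² + (-1·δw/w)²
  q term: (0.5×0.0278)² = 0.000194
  a term: (2×0.0775)² = 0.0240
  y term: (3×0.0752)² = 0.0509
  z term: (3×0.0396)² = 0.0141
  w term: (-1×0.0957)² = 0.00915
Total = 0.0984. Share from z = 0.0141/0.0984 = 0.144.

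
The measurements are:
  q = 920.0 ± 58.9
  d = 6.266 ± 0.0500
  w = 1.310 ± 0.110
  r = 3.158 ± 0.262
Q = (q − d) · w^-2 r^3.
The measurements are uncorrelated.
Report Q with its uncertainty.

16770 ± 5150

Let u = q − d = 913.7. δu = √(δq² + δd²) = √(3470 + 0.00250) = 58.9, so δu/u = 0.0645.
Q is then a monomial in u, w, r:
δQ/Q = √((δu/u)² + (-2·δw/w)² + (3·δr/r)²) = √(0.00416 + 0.0282 + 0.0619) = 0.307
Q = 16770, so δQ = 0.307 × 16770 = 5150.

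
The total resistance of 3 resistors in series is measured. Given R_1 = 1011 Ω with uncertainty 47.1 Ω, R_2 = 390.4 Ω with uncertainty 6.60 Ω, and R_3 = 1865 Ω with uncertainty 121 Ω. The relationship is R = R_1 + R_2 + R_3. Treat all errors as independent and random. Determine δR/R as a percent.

R is a linear combination, so absolute uncertainties add in quadrature:
  (δR_1)² = 2220;  (δR_2)² = 43.6;  (δR_3)² = 14600
δR = √(16900) = 130 Ω
R = 3266 Ω, so δR/R = 130/3266 = 0.0398.

3.98%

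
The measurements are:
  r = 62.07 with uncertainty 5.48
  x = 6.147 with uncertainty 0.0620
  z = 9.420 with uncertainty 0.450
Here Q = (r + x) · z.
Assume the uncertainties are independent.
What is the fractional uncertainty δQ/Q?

Let u = r + x = 68.22. δu = √(δr² + δx²) = √(30.0 + 0.00384) = 5.48, so δu/u = 0.0803.
Q is then a monomial in u, z:
δQ/Q = √((δu/u)² + (1·δz/z)²) = √(0.00645 + 0.00228) = 0.0935

0.0935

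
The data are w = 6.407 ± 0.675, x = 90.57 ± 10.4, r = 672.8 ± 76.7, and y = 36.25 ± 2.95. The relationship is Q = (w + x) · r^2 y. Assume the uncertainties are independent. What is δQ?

4.21e+08

Let u = w + x = 96.98. δu = √(δw² + δx²) = √(0.456 + 108) = 10.4, so δu/u = 0.107.
Q is then a monomial in u, r, y:
δQ/Q = √((δu/u)² + (2·δr/r)² + (1·δy/y)²) = √(0.0115 + 0.0520 + 0.00662) = 0.265
Q = 1.591e+09, so δQ = 0.265 × 1.591e+09 = 4.21e+08.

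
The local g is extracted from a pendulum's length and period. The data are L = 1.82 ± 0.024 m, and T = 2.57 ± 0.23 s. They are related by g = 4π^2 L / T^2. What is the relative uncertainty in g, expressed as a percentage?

Relative error in a monomial: (δg/g)² = Σ (nᵢ · δxᵢ/xᵢ)².
  (1·δL/L)² = (1×0.0132)² = 0.000174;  (-2·δT/T)² = (-2×0.0895)² = 0.0320
δg/g = √(0.0322) = 0.179

17.9%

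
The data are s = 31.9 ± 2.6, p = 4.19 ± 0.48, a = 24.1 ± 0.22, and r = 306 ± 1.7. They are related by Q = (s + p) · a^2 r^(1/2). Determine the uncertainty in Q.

Let u = s + p = 36.1. δu = √(δs² + δp²) = √(6.76 + 0.230) = 2.64, so δu/u = 0.0733.
Q is then a monomial in u, a, r:
δQ/Q = √((δu/u)² + (2·δa/a)² + (½·δr/r)²) = √(0.00537 + 0.000333 + 7.72e-06) = 0.0756
Q = 3.67e+05, so δQ = 0.0756 × 3.67e+05 = 27700.

27700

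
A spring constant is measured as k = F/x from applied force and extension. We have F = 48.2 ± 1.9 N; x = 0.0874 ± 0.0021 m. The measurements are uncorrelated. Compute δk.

25.5 N/m

Products/powers → add relative errors in quadrature, weighted by exponent:
  (1·δF/F)² = (1×0.0394)² = 0.00155;  (-1·δx/x)² = (-1×0.0240)² = 0.000577
δk/k = √(0.00213) = 0.0462
k = 551 N/m, so δk = 0.0462 × 551 = 25.5 N/m.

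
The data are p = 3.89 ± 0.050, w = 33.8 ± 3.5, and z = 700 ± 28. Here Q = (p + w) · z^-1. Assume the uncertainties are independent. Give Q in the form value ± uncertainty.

Let u = p + w = 37.7. δu = √(δp² + δw²) = √(0.00250 + 12.2) = 3.50, so δu/u = 0.0929.
Q is then a monomial in u, z:
δQ/Q = √((δu/u)² + (-1·δz/z)²) = √(0.00863 + 0.00160) = 0.101
Q = 0.0538, so δQ = 0.101 × 0.0538 = 0.00544.

0.0538 ± 0.00544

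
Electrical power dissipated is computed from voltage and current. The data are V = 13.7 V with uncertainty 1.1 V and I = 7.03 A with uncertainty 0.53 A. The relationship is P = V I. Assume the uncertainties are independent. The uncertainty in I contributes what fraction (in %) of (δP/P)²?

(δP/P)² = (1·δV/V)² + (1·δI/I)²
  V term: (1×0.0803)² = 0.00645
  I term: (1×0.0754)² = 0.00568
Total = 0.0121. Share from I = 0.00568/0.0121 = 0.469.

46.9%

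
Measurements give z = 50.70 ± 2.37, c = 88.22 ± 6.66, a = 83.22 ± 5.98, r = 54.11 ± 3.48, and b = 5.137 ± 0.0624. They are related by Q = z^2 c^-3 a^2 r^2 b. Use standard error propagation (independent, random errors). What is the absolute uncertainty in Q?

1.22e+05

For a monomial Q ∝ z^2, c^-3, a^2, r^2, b, fractional errors add in quadrature:
  (2·δz/z)² = (2×0.0467)² = 0.00874;  (-3·δc/c)² = (-3×0.0755)² = 0.0513;  (2·δa/a)² = (2×0.0719)² = 0.0207;  (2·δr/r)² = (2×0.0643)² = 0.0165;  (1·δb/b)² = (1×0.0121)² = 0.000148
δQ/Q = √(0.0974) = 0.312
Q = 390000, so δQ = 0.312 × 390000 = 1.22e+05.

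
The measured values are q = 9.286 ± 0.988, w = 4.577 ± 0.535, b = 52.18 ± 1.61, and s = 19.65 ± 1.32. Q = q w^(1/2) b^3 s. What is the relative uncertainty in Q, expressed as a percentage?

Relative error in a monomial: (δQ/Q)² = Σ (nᵢ · δxᵢ/xᵢ)².
  (1·δq/q)² = (1×0.106)² = 0.0113;  (½·δw/w)² = (0.5×0.117)² = 0.00342;  (3·δb/b)² = (3×0.0309)² = 0.00857;  (1·δs/s)² = (1×0.0672)² = 0.00451
δQ/Q = √(0.0278) = 0.167

16.7%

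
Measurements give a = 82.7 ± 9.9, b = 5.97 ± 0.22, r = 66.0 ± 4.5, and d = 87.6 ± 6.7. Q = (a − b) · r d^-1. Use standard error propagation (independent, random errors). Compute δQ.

9.53

Let u = a − b = 76.7. δu = √(δa² + δb²) = √(98.0 + 0.0484) = 9.90, so δu/u = 0.129.
Q is then a monomial in u, r, d:
δQ/Q = √((δu/u)² + (1·δr/r)² + (-1·δd/d)²) = √(0.0167 + 0.00465 + 0.00585) = 0.165
Q = 57.8, so δQ = 0.165 × 57.8 = 9.53.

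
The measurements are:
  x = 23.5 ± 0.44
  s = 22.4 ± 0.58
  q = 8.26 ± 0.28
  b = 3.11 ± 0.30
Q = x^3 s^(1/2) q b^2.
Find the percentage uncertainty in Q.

Since Q is a product/quotient, work with relative uncertainties:
  (3·δx/x)² = (3×0.0187)² = 0.00316;  (½·δs/s)² = (0.5×0.0259)² = 0.000168;  (1·δq/q)² = (1×0.0339)² = 0.00115;  (2·δb/b)² = (2×0.0965)² = 0.0372
δQ/Q = √(0.0417) = 0.204

20.4%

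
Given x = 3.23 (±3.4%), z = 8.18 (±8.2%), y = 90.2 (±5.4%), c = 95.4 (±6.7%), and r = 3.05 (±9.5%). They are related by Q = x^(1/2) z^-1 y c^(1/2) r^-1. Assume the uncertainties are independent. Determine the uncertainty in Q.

Since Q is a product/quotient, work with relative uncertainties:
  (½·δx/x)² = (0.5×0.0340)² = 0.000289;  (-1·δz/z)² = (-1×0.0820)² = 0.00672;  (1·δy/y)² = (1×0.0540)² = 0.00292;  (½·δc/c)² = (0.5×0.0670)² = 0.00112;  (-1·δr/r)² = (-1×0.0950)² = 0.00903
δQ/Q = √(0.0201) = 0.142
Q = 63.5, so δQ = 0.142 × 63.5 = 8.99.

8.99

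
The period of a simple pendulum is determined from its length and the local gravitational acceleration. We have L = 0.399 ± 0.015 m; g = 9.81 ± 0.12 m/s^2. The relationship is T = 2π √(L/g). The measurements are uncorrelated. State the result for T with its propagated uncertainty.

Each factor contributes (exponent × relative error)² to (δT/T)²:
  (½·δL/L)² = (0.5×0.0376)² = 0.000353;  (−½·δg/g)² = (-0.5×0.0122)² = 3.74e-05
δT/T = √(0.000391) = 0.0198
T = 1.27 s, so δT = 0.0198 × 1.27 = 0.0250 s.

1.27 ± 0.0250 s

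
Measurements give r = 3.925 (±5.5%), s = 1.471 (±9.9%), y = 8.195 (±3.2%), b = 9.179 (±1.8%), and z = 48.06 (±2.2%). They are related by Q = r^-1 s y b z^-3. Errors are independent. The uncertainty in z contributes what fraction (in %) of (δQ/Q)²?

(δQ/Q)² = (-1·δr/r)² + (1·δs/s)² + (1·δy/y)² + (1·δb/b)² + (-3·δz/z)²
  r term: (-1×0.0550)² = 0.00302
  s term: (1×0.0990)² = 0.00980
  y term: (1×0.0320)² = 0.00102
  b term: (1×0.0180)² = 0.000324
  z term: (-3×0.0220)² = 0.00436
Total = 0.0185. Share from z = 0.00436/0.0185 = 0.235.

23.5%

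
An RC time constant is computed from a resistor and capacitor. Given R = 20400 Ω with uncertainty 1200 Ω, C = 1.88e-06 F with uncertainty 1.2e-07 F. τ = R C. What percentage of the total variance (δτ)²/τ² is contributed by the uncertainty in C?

54.1%

(δτ/τ)² = (1·δR/R)² + (1·δC/C)²
  R term: (1×0.0588)² = 0.00346
  C term: (1×0.0638)² = 0.00407
Total = 0.00753. Share from C = 0.00407/0.00753 = 0.541.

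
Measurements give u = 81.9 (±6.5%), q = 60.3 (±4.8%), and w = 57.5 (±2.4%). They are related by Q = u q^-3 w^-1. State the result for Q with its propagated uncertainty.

(6.50 ± 1.04) × 10^-6

Q is a product of powers, so relative uncertainties combine in quadrature:
  (1·δu/u)² = (1×0.0650)² = 0.00423;  (-3·δq/q)² = (-3×0.0480)² = 0.0207;  (-1·δw/w)² = (-1×0.0240)² = 0.000576
δQ/Q = √(0.0255) = 0.160
Q = 6.5e-06, so δQ = 0.160 × 6.5e-06 = 1.04e-06.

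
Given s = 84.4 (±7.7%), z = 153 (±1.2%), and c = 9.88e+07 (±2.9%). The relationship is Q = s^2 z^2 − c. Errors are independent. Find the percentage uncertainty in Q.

Let p = s^2·z^2 = 1.67e+08. δp/p = √((2·δs/s)² + (2·δz/z)²) = √(0.0237 + 0.000576) = 0.156, so δp = 2.6e+07.
Q = p − c: δQ = √(δp² + δc²) = √(6.75e+14 + 8.21e+12) = 2.61e+07
Q = 6.8e+07, so δQ/Q = 2.61e+07/6.8e+07 = 0.385.

38.5%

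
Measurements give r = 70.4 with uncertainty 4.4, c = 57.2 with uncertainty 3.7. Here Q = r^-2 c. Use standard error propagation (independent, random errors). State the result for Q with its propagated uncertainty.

0.0115 ± 0.00162

Since Q is a product/quotient, work with relative uncertainties:
  (-2·δr/r)² = (-2×0.0625)² = 0.0156;  (1·δc/c)² = (1×0.0647)² = 0.00418
δQ/Q = √(0.0198) = 0.141
Q = 0.0115, so δQ = 0.141 × 0.0115 = 0.00162.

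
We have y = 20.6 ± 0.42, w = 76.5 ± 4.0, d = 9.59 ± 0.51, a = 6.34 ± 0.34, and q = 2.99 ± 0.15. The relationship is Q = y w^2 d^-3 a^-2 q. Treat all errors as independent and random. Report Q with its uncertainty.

Each factor contributes (exponent × relative error)² to (δQ/Q)²:
  (1·δy/y)² = (1×0.0204)² = 0.000416;  (2·δw/w)² = (2×0.0523)² = 0.0109;  (-3·δd/d)² = (-3×0.0532)² = 0.0255;  (-2·δa/a)² = (-2×0.0536)² = 0.0115;  (1·δq/q)² = (1×0.0502)² = 0.00252
δQ/Q = √(0.0508) = 0.225
Q = 10.2, so δQ = 0.225 × 10.2 = 2.29.

10.2 ± 2.29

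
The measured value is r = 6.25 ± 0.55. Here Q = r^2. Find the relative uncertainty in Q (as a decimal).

0.176

Products/powers → add relative errors in quadrature, weighted by exponent:
  (2·δr/r)² = (2×0.0880)² = 0.0310
δQ/Q = √(0.0310) = 0.176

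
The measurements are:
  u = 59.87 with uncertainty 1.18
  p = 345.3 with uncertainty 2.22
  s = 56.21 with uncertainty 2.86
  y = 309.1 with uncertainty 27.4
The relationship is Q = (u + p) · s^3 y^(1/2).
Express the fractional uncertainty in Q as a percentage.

Let w = u + p = 405.2. δw = √(δu² + δp²) = √(1.39 + 4.93) = 2.51, so δw/w = 0.00621.
Q is then a monomial in w, s, y:
δQ/Q = √((δw/w)² + (3·δs/s)² + (½·δy/y)²) = √(3.85e-05 + 0.0233 + 0.00196) = 0.159

15.9%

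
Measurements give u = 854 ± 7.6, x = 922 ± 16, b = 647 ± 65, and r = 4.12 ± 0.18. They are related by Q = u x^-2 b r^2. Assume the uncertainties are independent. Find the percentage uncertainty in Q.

Each factor contributes (exponent × relative error)² to (δQ/Q)²:
  (1·δu/u)² = (1×0.00890)² = 7.92e-05;  (-2·δx/x)² = (-2×0.0174)² = 0.00120;  (1·δb/b)² = (1×0.100)² = 0.0101;  (2·δr/r)² = (2×0.0437)² = 0.00764
δQ/Q = √(0.0190) = 0.138

13.8%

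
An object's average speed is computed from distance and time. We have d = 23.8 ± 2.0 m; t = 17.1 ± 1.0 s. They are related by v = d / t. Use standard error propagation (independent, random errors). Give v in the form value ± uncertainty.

Products/powers → add relative errors in quadrature, weighted by exponent:
  (1·δd/d)² = (1×0.0840)² = 0.00706;  (-1·δt/t)² = (-1×0.0585)² = 0.00342
δv/v = √(0.0105) = 0.102
v = 1.39 m/s, so δv = 0.102 × 1.39 = 0.142 m/s.

1.39 ± 0.142 m/s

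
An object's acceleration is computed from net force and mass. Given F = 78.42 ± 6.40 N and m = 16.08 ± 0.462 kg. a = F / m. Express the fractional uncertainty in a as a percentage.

8.65%

Relative error in a monomial: (δa/a)² = Σ (nᵢ · δxᵢ/xᵢ)².
  (1·δF/F)² = (1×0.0816)² = 0.00666;  (-1·δm/m)² = (-1×0.0287)² = 0.000825
δa/a = √(0.00749) = 0.0865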